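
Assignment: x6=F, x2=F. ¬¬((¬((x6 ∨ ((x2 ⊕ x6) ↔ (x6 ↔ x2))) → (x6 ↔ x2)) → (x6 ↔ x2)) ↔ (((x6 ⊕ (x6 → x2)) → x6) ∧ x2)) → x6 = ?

Substituting x6=F, x2=F:
x2 ⊕ x6 = F ⊕ F = F
x6 ↔ x2 = F ↔ F = T
(x2 ⊕ x6) ↔ (x6 ↔ x2) = F ↔ T = F
x6 ∨ ((x2 ⊕ x6) ↔ (x6 ↔ x2)) = F ∨ F = F
x6 ↔ x2 = F ↔ F = T
(x6 ∨ ((x2 ⊕ x6) ↔ (x6 ↔ x2))) → (x6 ↔ x2) = F → T = T
¬((x6 ∨ ((x2 ⊕ x6) ↔ (x6 ↔ x2))) → (x6 ↔ x2)) = ¬T = F
x6 ↔ x2 = F ↔ F = T
¬((x6 ∨ ((x2 ⊕ x6) ↔ (x6 ↔ x2))) → (x6 ↔ x2)) → (x6 ↔ x2) = F → T = T
x6 → x2 = F → F = T
x6 ⊕ (x6 → x2) = F ⊕ T = T
(x6 ⊕ (x6 → x2)) → x6 = T → F = F
((x6 ⊕ (x6 → x2)) → x6) ∧ x2 = F ∧ F = F
(¬((x6 ∨ ((x2 ⊕ x6) ↔ (x6 ↔ x2))) → (x6 ↔ x2)) → (x6 ↔ x2)) ↔ (((x6 ⊕ (x6 → x2)) → x6) ∧ x2) = T ↔ F = F
¬((¬((x6 ∨ ((x2 ⊕ x6) ↔ (x6 ↔ x2))) → (x6 ↔ x2)) → (x6 ↔ x2)) ↔ (((x6 ⊕ (x6 → x2)) → x6) ∧ x2)) = ¬F = T
¬¬((¬((x6 ∨ ((x2 ⊕ x6) ↔ (x6 ↔ x2))) → (x6 ↔ x2)) → (x6 ↔ x2)) ↔ (((x6 ⊕ (x6 → x2)) → x6) ∧ x2)) = ¬T = F
¬¬((¬((x6 ∨ ((x2 ⊕ x6) ↔ (x6 ↔ x2))) → (x6 ↔ x2)) → (x6 ↔ x2)) ↔ (((x6 ⊕ (x6 → x2)) → x6) ∧ x2)) → x6 = F → F = T

T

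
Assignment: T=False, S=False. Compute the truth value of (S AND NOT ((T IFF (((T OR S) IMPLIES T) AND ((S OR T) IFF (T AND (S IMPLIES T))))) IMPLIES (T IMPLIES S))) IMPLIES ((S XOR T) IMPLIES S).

True

T OR S = False OR False = False
(T OR S) IMPLIES T = False IMPLIES False = True
S OR T = False OR False = False
S IMPLIES T = False IMPLIES False = True
T AND (S IMPLIES T) = False AND True = False
(S OR T) IFF (T AND (S IMPLIES T)) = False IFF False = True
((T OR S) IMPLIES T) AND ((S OR T) IFF (T AND (S IMPLIES T))) = True AND True = True
T IFF (((T OR S) IMPLIES T) AND ((S OR T) IFF (T AND (S IMPLIES T)))) = False IFF True = False
T IMPLIES S = False IMPLIES False = True
(T IFF (((T OR S) IMPLIES T) AND ((S OR T) IFF (T AND (S IMPLIES T))))) IMPLIES (T IMPLIES S) = False IMPLIES True = True
NOT ((T IFF (((T OR S) IMPLIES T) AND ((S OR T) IFF (T AND (S IMPLIES T))))) IMPLIES (T IMPLIES S)) = NOT True = False
S AND NOT ((T IFF (((T OR S) IMPLIES T) AND ((S OR T) IFF (T AND (S IMPLIES T))))) IMPLIES (T IMPLIES S)) = False AND False = False
S XOR T = False XOR False = False
(S XOR T) IMPLIES S = False IMPLIES False = True
(S AND NOT ((T IFF (((T OR S) IMPLIES T) AND ((S OR T) IFF (T AND (S IMPLIES T))))) IMPLIES (T IMPLIES S))) IMPLIES ((S XOR T) IMPLIES S) = False IMPLIES True = True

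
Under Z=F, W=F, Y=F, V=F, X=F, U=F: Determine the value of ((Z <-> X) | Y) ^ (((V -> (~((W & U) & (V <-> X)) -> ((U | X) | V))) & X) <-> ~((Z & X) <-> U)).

F

Z <-> X = F <-> F = T
(Z <-> X) | Y = T | F = T
W & U = F & F = F
V <-> X = F <-> F = T
(W & U) & (V <-> X) = F & T = F
~((W & U) & (V <-> X)) = ~F = T
U | X = F | F = F
(U | X) | V = F | F = F
~((W & U) & (V <-> X)) -> ((U | X) | V) = T -> F = F
V -> (~((W & U) & (V <-> X)) -> ((U | X) | V)) = F -> F = T
(V -> (~((W & U) & (V <-> X)) -> ((U | X) | V))) & X = T & F = F
Z & X = F & F = F
(Z & X) <-> U = F <-> F = T
~((Z & X) <-> U) = ~T = F
((V -> (~((W & U) & (V <-> X)) -> ((U | X) | V))) & X) <-> ~((Z & X) <-> U) = F <-> F = T
((Z <-> X) | Y) ^ (((V -> (~((W & U) & (V <-> X)) -> ((U | X) | V))) & X) <-> ~((Z & X) <-> U)) = T ^ T = F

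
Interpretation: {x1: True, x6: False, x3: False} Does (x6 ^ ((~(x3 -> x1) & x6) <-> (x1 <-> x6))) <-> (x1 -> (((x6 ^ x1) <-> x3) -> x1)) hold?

x3 -> x1 = False -> True = True
~(x3 -> x1) = ~True = False
~(x3 -> x1) & x6 = False & False = False
x1 <-> x6 = True <-> False = False
(~(x3 -> x1) & x6) <-> (x1 <-> x6) = False <-> False = True
x6 ^ ((~(x3 -> x1) & x6) <-> (x1 <-> x6)) = False ^ True = True
x6 ^ x1 = False ^ True = True
(x6 ^ x1) <-> x3 = True <-> False = False
((x6 ^ x1) <-> x3) -> x1 = False -> True = True
x1 -> (((x6 ^ x1) <-> x3) -> x1) = True -> True = True
(x6 ^ ((~(x3 -> x1) & x6) <-> (x1 <-> x6))) <-> (x1 -> (((x6 ^ x1) <-> x3) -> x1)) = True <-> True = True

True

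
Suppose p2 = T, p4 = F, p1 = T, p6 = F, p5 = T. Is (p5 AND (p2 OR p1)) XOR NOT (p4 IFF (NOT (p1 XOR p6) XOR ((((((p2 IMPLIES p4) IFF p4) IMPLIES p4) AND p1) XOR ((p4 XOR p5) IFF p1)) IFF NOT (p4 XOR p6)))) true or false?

p2 OR p1 = T OR T = T
p5 AND (p2 OR p1) = T AND T = T
p1 XOR p6 = T XOR F = T
NOT (p1 XOR p6) = NOT T = F
p2 IMPLIES p4 = T IMPLIES F = F
(p2 IMPLIES p4) IFF p4 = F IFF F = T
((p2 IMPLIES p4) IFF p4) IMPLIES p4 = T IMPLIES F = F
(((p2 IMPLIES p4) IFF p4) IMPLIES p4) AND p1 = F AND T = F
p4 XOR p5 = F XOR T = T
(p4 XOR p5) IFF p1 = T IFF T = T
((((p2 IMPLIES p4) IFF p4) IMPLIES p4) AND p1) XOR ((p4 XOR p5) IFF p1) = F XOR T = T
p4 XOR p6 = F XOR F = F
NOT (p4 XOR p6) = NOT F = T
(((((p2 IMPLIES p4) IFF p4) IMPLIES p4) AND p1) XOR ((p4 XOR p5) IFF p1)) IFF NOT (p4 XOR p6) = T IFF T = T
NOT (p1 XOR p6) XOR ((((((p2 IMPLIES p4) IFF p4) IMPLIES p4) AND p1) XOR ((p4 XOR p5) IFF p1)) IFF NOT (p4 XOR p6)) = F XOR T = T
p4 IFF (NOT (p1 XOR p6) XOR ((((((p2 IMPLIES p4) IFF p4) IMPLIES p4) AND p1) XOR ((p4 XOR p5) IFF p1)) IFF NOT (p4 XOR p6))) = F IFF T = F
NOT (p4 IFF (NOT (p1 XOR p6) XOR ((((((p2 IMPLIES p4) IFF p4) IMPLIES p4) AND p1) XOR ((p4 XOR p5) IFF p1)) IFF NOT (p4 XOR p6)))) = NOT F = T
(p5 AND (p2 OR p1)) XOR NOT (p4 IFF (NOT (p1 XOR p6) XOR ((((((p2 IMPLIES p4) IFF p4) IMPLIES p4) AND p1) XOR ((p4 XOR p5) IFF p1)) IFF NOT (p4 XOR p6)))) = T XOR T = F

F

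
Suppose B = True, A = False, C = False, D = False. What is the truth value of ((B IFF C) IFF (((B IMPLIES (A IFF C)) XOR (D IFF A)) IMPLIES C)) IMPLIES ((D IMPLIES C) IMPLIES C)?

B IFF C = True IFF False = False
A IFF C = False IFF False = True
B IMPLIES (A IFF C) = True IMPLIES True = True
D IFF A = False IFF False = True
(B IMPLIES (A IFF C)) XOR (D IFF A) = True XOR True = False
((B IMPLIES (A IFF C)) XOR (D IFF A)) IMPLIES C = False IMPLIES False = True
(B IFF C) IFF (((B IMPLIES (A IFF C)) XOR (D IFF A)) IMPLIES C) = False IFF True = False
D IMPLIES C = False IMPLIES False = True
(D IMPLIES C) IMPLIES C = True IMPLIES False = False
((B IFF C) IFF (((B IMPLIES (A IFF C)) XOR (D IFF A)) IMPLIES C)) IMPLIES ((D IMPLIES C) IMPLIES C) = False IMPLIES False = True

True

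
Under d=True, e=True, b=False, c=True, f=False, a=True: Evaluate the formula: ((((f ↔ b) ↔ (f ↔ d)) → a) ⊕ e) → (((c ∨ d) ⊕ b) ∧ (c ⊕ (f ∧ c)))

True

f ↔ b = False ↔ False = True
f ↔ d = False ↔ True = False
(f ↔ b) ↔ (f ↔ d) = True ↔ False = False
((f ↔ b) ↔ (f ↔ d)) → a = False → True = True
(((f ↔ b) ↔ (f ↔ d)) → a) ⊕ e = True ⊕ True = False
c ∨ d = True ∨ True = True
(c ∨ d) ⊕ b = True ⊕ False = True
f ∧ c = False ∧ True = False
c ⊕ (f ∧ c) = True ⊕ False = True
((c ∨ d) ⊕ b) ∧ (c ⊕ (f ∧ c)) = True ∧ True = True
((((f ↔ b) ↔ (f ↔ d)) → a) ⊕ e) → (((c ∨ d) ⊕ b) ∧ (c ⊕ (f ∧ c))) = False → True = True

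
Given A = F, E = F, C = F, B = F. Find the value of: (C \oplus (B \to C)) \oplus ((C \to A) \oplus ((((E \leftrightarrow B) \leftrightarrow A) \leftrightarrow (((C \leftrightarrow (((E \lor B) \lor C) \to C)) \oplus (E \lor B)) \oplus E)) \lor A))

T

Substituting A=F, E=F, C=F, B=F:
B \to C = F \to F = T
C \oplus (B \to C) = F \oplus T = T
C \to A = F \to F = T
E \leftrightarrow B = F \leftrightarrow F = T
(E \leftrightarrow B) \leftrightarrow A = T \leftrightarrow F = F
E \lor B = F \lor F = F
(E \lor B) \lor C = F \lor F = F
((E \lor B) \lor C) \to C = F \to F = T
C \leftrightarrow (((E \lor B) \lor C) \to C) = F \leftrightarrow T = F
E \lor B = F \lor F = F
(C \leftrightarrow (((E \lor B) \lor C) \to C)) \oplus (E \lor B) = F \oplus F = F
((C \leftrightarrow (((E \lor B) \lor C) \to C)) \oplus (E \lor B)) \oplus E = F \oplus F = F
((E \leftrightarrow B) \leftrightarrow A) \leftrightarrow (((C \leftrightarrow (((E \lor B) \lor C) \to C)) \oplus (E \lor B)) \oplus E) = F \leftrightarrow F = T
(((E \leftrightarrow B) \leftrightarrow A) \leftrightarrow (((C \leftrightarrow (((E \lor B) \lor C) \to C)) \oplus (E \lor B)) \oplus E)) \lor A = T \lor F = T
(C \to A) \oplus ((((E \leftrightarrow B) \leftrightarrow A) \leftrightarrow (((C \leftrightarrow (((E \lor B) \lor C) \to C)) \oplus (E \lor B)) \oplus E)) \lor A) = T \oplus T = F
(C \oplus (B \to C)) \oplus ((C \to A) \oplus ((((E \leftrightarrow B) \leftrightarrow A) \leftrightarrow (((C \leftrightarrow (((E \lor B) \lor C) \to C)) \oplus (E \lor B)) \oplus E)) \lor A)) = T \oplus F = T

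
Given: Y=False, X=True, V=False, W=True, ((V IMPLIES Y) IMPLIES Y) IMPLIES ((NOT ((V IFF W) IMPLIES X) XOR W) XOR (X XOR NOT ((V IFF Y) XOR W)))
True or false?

V IMPLIES Y = False IMPLIES False = True
(V IMPLIES Y) IMPLIES Y = True IMPLIES False = False
V IFF W = False IFF True = False
(V IFF W) IMPLIES X = False IMPLIES True = True
NOT ((V IFF W) IMPLIES X) = NOT True = False
NOT ((V IFF W) IMPLIES X) XOR W = False XOR True = True
V IFF Y = False IFF False = True
(V IFF Y) XOR W = True XOR True = False
NOT ((V IFF Y) XOR W) = NOT False = True
X XOR NOT ((V IFF Y) XOR W) = True XOR True = False
(NOT ((V IFF W) IMPLIES X) XOR W) XOR (X XOR NOT ((V IFF Y) XOR W)) = True XOR False = True
((V IMPLIES Y) IMPLIES Y) IMPLIES ((NOT ((V IFF W) IMPLIES X) XOR W) XOR (X XOR NOT ((V IFF Y) XOR W))) = False IMPLIES True = True

True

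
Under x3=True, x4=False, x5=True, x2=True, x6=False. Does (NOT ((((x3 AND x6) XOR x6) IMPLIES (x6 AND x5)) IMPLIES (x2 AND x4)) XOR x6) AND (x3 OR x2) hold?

True

Substituting x3=True, x4=False, x5=True, x2=True, x6=False:
x3 AND x6 = True AND False = False
(x3 AND x6) XOR x6 = False XOR False = False
x6 AND x5 = False AND True = False
((x3 AND x6) XOR x6) IMPLIES (x6 AND x5) = False IMPLIES False = True
x2 AND x4 = True AND False = False
(((x3 AND x6) XOR x6) IMPLIES (x6 AND x5)) IMPLIES (x2 AND x4) = True IMPLIES False = False
NOT ((((x3 AND x6) XOR x6) IMPLIES (x6 AND x5)) IMPLIES (x2 AND x4)) = NOT False = True
NOT ((((x3 AND x6) XOR x6) IMPLIES (x6 AND x5)) IMPLIES (x2 AND x4)) XOR x6 = True XOR False = True
x3 OR x2 = True OR True = True
(NOT ((((x3 AND x6) XOR x6) IMPLIES (x6 AND x5)) IMPLIES (x2 AND x4)) XOR x6) AND (x3 OR x2) = True AND True = True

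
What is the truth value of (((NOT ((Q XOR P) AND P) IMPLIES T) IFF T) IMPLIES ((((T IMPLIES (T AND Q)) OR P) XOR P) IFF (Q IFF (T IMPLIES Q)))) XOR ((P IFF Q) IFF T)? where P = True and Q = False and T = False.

Q XOR P = False XOR True = True
(Q XOR P) AND P = True AND True = True
NOT ((Q XOR P) AND P) = NOT True = False
NOT ((Q XOR P) AND P) IMPLIES T = False IMPLIES False = True
(NOT ((Q XOR P) AND P) IMPLIES T) IFF T = True IFF False = False
T AND Q = False AND False = False
T IMPLIES (T AND Q) = False IMPLIES False = True
(T IMPLIES (T AND Q)) OR P = True OR True = True
((T IMPLIES (T AND Q)) OR P) XOR P = True XOR True = False
T IMPLIES Q = False IMPLIES False = True
Q IFF (T IMPLIES Q) = False IFF True = False
(((T IMPLIES (T AND Q)) OR P) XOR P) IFF (Q IFF (T IMPLIES Q)) = False IFF False = True
((NOT ((Q XOR P) AND P) IMPLIES T) IFF T) IMPLIES ((((T IMPLIES (T AND Q)) OR P) XOR P) IFF (Q IFF (T IMPLIES Q))) = False IMPLIES True = True
P IFF Q = True IFF False = False
(P IFF Q) IFF T = False IFF False = True
(((NOT ((Q XOR P) AND P) IMPLIES T) IFF T) IMPLIES ((((T IMPLIES (T AND Q)) OR P) XOR P) IFF (Q IFF (T IMPLIES Q)))) XOR ((P IFF Q) IFF T) = True XOR True = False

False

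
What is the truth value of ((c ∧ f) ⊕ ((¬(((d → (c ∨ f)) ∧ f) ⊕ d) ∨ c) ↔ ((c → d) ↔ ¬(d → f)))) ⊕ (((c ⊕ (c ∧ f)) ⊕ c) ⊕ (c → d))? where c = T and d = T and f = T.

T

c ∧ f = T ∧ T = T
c ∨ f = T ∨ T = T
d → (c ∨ f) = T → T = T
(d → (c ∨ f)) ∧ f = T ∧ T = T
((d → (c ∨ f)) ∧ f) ⊕ d = T ⊕ T = F
¬(((d → (c ∨ f)) ∧ f) ⊕ d) = ¬F = T
¬(((d → (c ∨ f)) ∧ f) ⊕ d) ∨ c = T ∨ T = T
c → d = T → T = T
d → f = T → T = T
¬(d → f) = ¬T = F
(c → d) ↔ ¬(d → f) = T ↔ F = F
(¬(((d → (c ∨ f)) ∧ f) ⊕ d) ∨ c) ↔ ((c → d) ↔ ¬(d → f)) = T ↔ F = F
(c ∧ f) ⊕ ((¬(((d → (c ∨ f)) ∧ f) ⊕ d) ∨ c) ↔ ((c → d) ↔ ¬(d → f))) = T ⊕ F = T
c ∧ f = T ∧ T = T
c ⊕ (c ∧ f) = T ⊕ T = F
(c ⊕ (c ∧ f)) ⊕ c = F ⊕ T = T
c → d = T → T = T
((c ⊕ (c ∧ f)) ⊕ c) ⊕ (c → d) = T ⊕ T = F
((c ∧ f) ⊕ ((¬(((d → (c ∨ f)) ∧ f) ⊕ d) ∨ c) ↔ ((c → d) ↔ ¬(d → f)))) ⊕ (((c ⊕ (c ∧ f)) ⊕ c) ⊕ (c → d)) = T ⊕ F = T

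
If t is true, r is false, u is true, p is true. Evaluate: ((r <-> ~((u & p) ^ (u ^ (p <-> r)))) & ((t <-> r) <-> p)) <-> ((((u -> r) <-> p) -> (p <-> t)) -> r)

1

Substituting t=1, r=0, u=1, p=1:
u & p = 1 & 1 = 1
p <-> r = 1 <-> 0 = 0
u ^ (p <-> r) = 1 ^ 0 = 1
(u & p) ^ (u ^ (p <-> r)) = 1 ^ 1 = 0
~((u & p) ^ (u ^ (p <-> r))) = ~0 = 1
r <-> ~((u & p) ^ (u ^ (p <-> r))) = 0 <-> 1 = 0
t <-> r = 1 <-> 0 = 0
(t <-> r) <-> p = 0 <-> 1 = 0
(r <-> ~((u & p) ^ (u ^ (p <-> r)))) & ((t <-> r) <-> p) = 0 & 0 = 0
u -> r = 1 -> 0 = 0
(u -> r) <-> p = 0 <-> 1 = 0
p <-> t = 1 <-> 1 = 1
((u -> r) <-> p) -> (p <-> t) = 0 -> 1 = 1
(((u -> r) <-> p) -> (p <-> t)) -> r = 1 -> 0 = 0
((r <-> ~((u & p) ^ (u ^ (p <-> r)))) & ((t <-> r) <-> p)) <-> ((((u -> r) <-> p) -> (p <-> t)) -> r) = 0 <-> 0 = 1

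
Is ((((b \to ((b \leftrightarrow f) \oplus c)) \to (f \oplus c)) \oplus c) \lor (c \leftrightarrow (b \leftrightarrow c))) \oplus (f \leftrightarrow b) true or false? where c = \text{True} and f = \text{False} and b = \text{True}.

b \leftrightarrow f = \text{True} \leftrightarrow \text{False} = \text{False}
(b \leftrightarrow f) \oplus c = \text{False} \oplus \text{True} = \text{True}
b \to ((b \leftrightarrow f) \oplus c) = \text{True} \to \text{True} = \text{True}
f \oplus c = \text{False} \oplus \text{True} = \text{True}
(b \to ((b \leftrightarrow f) \oplus c)) \to (f \oplus c) = \text{True} \to \text{True} = \text{True}
((b \to ((b \leftrightarrow f) \oplus c)) \to (f \oplus c)) \oplus c = \text{True} \oplus \text{True} = \text{False}
b \leftrightarrow c = \text{True} \leftrightarrow \text{True} = \text{True}
c \leftrightarrow (b \leftrightarrow c) = \text{True} \leftrightarrow \text{True} = \text{True}
(((b \to ((b \leftrightarrow f) \oplus c)) \to (f \oplus c)) \oplus c) \lor (c \leftrightarrow (b \leftrightarrow c)) = \text{False} \lor \text{True} = \text{True}
f \leftrightarrow b = \text{False} \leftrightarrow \text{True} = \text{False}
((((b \to ((b \leftrightarrow f) \oplus c)) \to (f \oplus c)) \oplus c) \lor (c \leftrightarrow (b \leftrightarrow c))) \oplus (f \leftrightarrow b) = \text{True} \oplus \text{False} = \text{True}

\text{True}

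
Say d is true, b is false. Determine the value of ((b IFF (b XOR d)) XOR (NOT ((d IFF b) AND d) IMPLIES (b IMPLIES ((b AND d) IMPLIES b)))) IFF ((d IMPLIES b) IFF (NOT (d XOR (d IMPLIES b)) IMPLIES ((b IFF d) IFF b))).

False

b XOR d = False XOR True = True
b IFF (b XOR d) = False IFF True = False
d IFF b = True IFF False = False
(d IFF b) AND d = False AND True = False
NOT ((d IFF b) AND d) = NOT False = True
b AND d = False AND True = False
(b AND d) IMPLIES b = False IMPLIES False = True
b IMPLIES ((b AND d) IMPLIES b) = False IMPLIES True = True
NOT ((d IFF b) AND d) IMPLIES (b IMPLIES ((b AND d) IMPLIES b)) = True IMPLIES True = True
(b IFF (b XOR d)) XOR (NOT ((d IFF b) AND d) IMPLIES (b IMPLIES ((b AND d) IMPLIES b))) = False XOR True = True
d IMPLIES b = True IMPLIES False = False
d IMPLIES b = True IMPLIES False = False
d XOR (d IMPLIES b) = True XOR False = True
NOT (d XOR (d IMPLIES b)) = NOT True = False
b IFF d = False IFF True = False
(b IFF d) IFF b = False IFF False = True
NOT (d XOR (d IMPLIES b)) IMPLIES ((b IFF d) IFF b) = False IMPLIES True = True
(d IMPLIES b) IFF (NOT (d XOR (d IMPLIES b)) IMPLIES ((b IFF d) IFF b)) = False IFF True = False
((b IFF (b XOR d)) XOR (NOT ((d IFF b) AND d) IMPLIES (b IMPLIES ((b AND d) IMPLIES b)))) IFF ((d IMPLIES b) IFF (NOT (d XOR (d IMPLIES b)) IMPLIES ((b IFF d) IFF b))) = True IFF False = False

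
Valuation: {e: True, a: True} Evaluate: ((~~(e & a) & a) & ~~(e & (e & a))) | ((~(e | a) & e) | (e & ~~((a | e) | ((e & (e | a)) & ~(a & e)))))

True

e & a = True & True = True
~(e & a) = ~True = False
~~(e & a) = ~False = True
~~(e & a) & a = True & True = True
e & a = True & True = True
e & (e & a) = True & True = True
~(e & (e & a)) = ~True = False
~~(e & (e & a)) = ~False = True
(~~(e & a) & a) & ~~(e & (e & a)) = True & True = True
e | a = True | True = True
~(e | a) = ~True = False
~(e | a) & e = False & True = False
a | e = True | True = True
e | a = True | True = True
e & (e | a) = True & True = True
a & e = True & True = True
~(a & e) = ~True = False
(e & (e | a)) & ~(a & e) = True & False = False
(a | e) | ((e & (e | a)) & ~(a & e)) = True | False = True
~((a | e) | ((e & (e | a)) & ~(a & e))) = ~True = False
~~((a | e) | ((e & (e | a)) & ~(a & e))) = ~False = True
e & ~~((a | e) | ((e & (e | a)) & ~(a & e))) = True & True = True
(~(e | a) & e) | (e & ~~((a | e) | ((e & (e | a)) & ~(a & e)))) = False | True = True
((~~(e & a) & a) & ~~(e & (e & a))) | ((~(e | a) & e) | (e & ~~((a | e) | ((e & (e | a)) & ~(a & e))))) = True | True = True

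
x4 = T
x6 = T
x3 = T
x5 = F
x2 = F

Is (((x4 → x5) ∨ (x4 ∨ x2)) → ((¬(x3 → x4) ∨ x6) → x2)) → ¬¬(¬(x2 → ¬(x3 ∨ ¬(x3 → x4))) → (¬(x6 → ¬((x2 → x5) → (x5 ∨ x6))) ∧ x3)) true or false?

x4 → x5 = T → F = F
x4 ∨ x2 = T ∨ F = T
(x4 → x5) ∨ (x4 ∨ x2) = F ∨ T = T
x3 → x4 = T → T = T
¬(x3 → x4) = ¬T = F
¬(x3 → x4) ∨ x6 = F ∨ T = T
(¬(x3 → x4) ∨ x6) → x2 = T → F = F
((x4 → x5) ∨ (x4 ∨ x2)) → ((¬(x3 → x4) ∨ x6) → x2) = T → F = F
x3 → x4 = T → T = T
¬(x3 → x4) = ¬T = F
x3 ∨ ¬(x3 → x4) = T ∨ F = T
¬(x3 ∨ ¬(x3 → x4)) = ¬T = F
x2 → ¬(x3 ∨ ¬(x3 → x4)) = F → F = T
¬(x2 → ¬(x3 ∨ ¬(x3 → x4))) = ¬T = F
x2 → x5 = F → F = T
x5 ∨ x6 = F ∨ T = T
(x2 → x5) → (x5 ∨ x6) = T → T = T
¬((x2 → x5) → (x5 ∨ x6)) = ¬T = F
x6 → ¬((x2 → x5) → (x5 ∨ x6)) = T → F = F
¬(x6 → ¬((x2 → x5) → (x5 ∨ x6))) = ¬F = T
¬(x6 → ¬((x2 → x5) → (x5 ∨ x6))) ∧ x3 = T ∧ T = T
¬(x2 → ¬(x3 ∨ ¬(x3 → x4))) → (¬(x6 → ¬((x2 → x5) → (x5 ∨ x6))) ∧ x3) = F → T = T
¬(¬(x2 → ¬(x3 ∨ ¬(x3 → x4))) → (¬(x6 → ¬((x2 → x5) → (x5 ∨ x6))) ∧ x3)) = ¬T = F
¬¬(¬(x2 → ¬(x3 ∨ ¬(x3 → x4))) → (¬(x6 → ¬((x2 → x5) → (x5 ∨ x6))) ∧ x3)) = ¬F = T
(((x4 → x5) ∨ (x4 ∨ x2)) → ((¬(x3 → x4) ∨ x6) → x2)) → ¬¬(¬(x2 → ¬(x3 ∨ ¬(x3 → x4))) → (¬(x6 → ¬((x2 → x5) → (x5 ∨ x6))) ∧ x3)) = F → T = T

T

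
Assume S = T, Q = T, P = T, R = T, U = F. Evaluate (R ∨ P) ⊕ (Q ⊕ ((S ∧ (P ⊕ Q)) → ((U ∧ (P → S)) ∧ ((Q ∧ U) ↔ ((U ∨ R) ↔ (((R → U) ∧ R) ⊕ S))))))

T

Substituting S=T, Q=T, P=T, R=T, U=F:
R ∨ P = T ∨ T = T
P ⊕ Q = T ⊕ T = F
S ∧ (P ⊕ Q) = T ∧ F = F
P → S = T → T = T
U ∧ (P → S) = F ∧ T = F
Q ∧ U = T ∧ F = F
U ∨ R = F ∨ T = T
R → U = T → F = F
(R → U) ∧ R = F ∧ T = F
((R → U) ∧ R) ⊕ S = F ⊕ T = T
(U ∨ R) ↔ (((R → U) ∧ R) ⊕ S) = T ↔ T = T
(Q ∧ U) ↔ ((U ∨ R) ↔ (((R → U) ∧ R) ⊕ S)) = F ↔ T = F
(U ∧ (P → S)) ∧ ((Q ∧ U) ↔ ((U ∨ R) ↔ (((R → U) ∧ R) ⊕ S))) = F ∧ F = F
(S ∧ (P ⊕ Q)) → ((U ∧ (P → S)) ∧ ((Q ∧ U) ↔ ((U ∨ R) ↔ (((R → U) ∧ R) ⊕ S)))) = F → F = T
Q ⊕ ((S ∧ (P ⊕ Q)) → ((U ∧ (P → S)) ∧ ((Q ∧ U) ↔ ((U ∨ R) ↔ (((R → U) ∧ R) ⊕ S))))) = T ⊕ T = F
(R ∨ P) ⊕ (Q ⊕ ((S ∧ (P ⊕ Q)) → ((U ∧ (P → S)) ∧ ((Q ∧ U) ↔ ((U ∨ R) ↔ (((R → U) ∧ R) ⊕ S)))))) = T ⊕ F = T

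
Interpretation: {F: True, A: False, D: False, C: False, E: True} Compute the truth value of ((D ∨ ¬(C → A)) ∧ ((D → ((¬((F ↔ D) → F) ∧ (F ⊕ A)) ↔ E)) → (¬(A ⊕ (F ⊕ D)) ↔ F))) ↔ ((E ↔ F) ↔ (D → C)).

Substituting F=True, A=False, D=False, C=False, E=True:
C → A = False → False = True
¬(C → A) = ¬True = False
D ∨ ¬(C → A) = False ∨ False = False
F ↔ D = True ↔ False = False
(F ↔ D) → F = False → True = True
¬((F ↔ D) → F) = ¬True = False
F ⊕ A = True ⊕ False = True
¬((F ↔ D) → F) ∧ (F ⊕ A) = False ∧ True = False
(¬((F ↔ D) → F) ∧ (F ⊕ A)) ↔ E = False ↔ True = False
D → ((¬((F ↔ D) → F) ∧ (F ⊕ A)) ↔ E) = False → False = True
F ⊕ D = True ⊕ False = True
A ⊕ (F ⊕ D) = False ⊕ True = True
¬(A ⊕ (F ⊕ D)) = ¬True = False
¬(A ⊕ (F ⊕ D)) ↔ F = False ↔ True = False
(D → ((¬((F ↔ D) → F) ∧ (F ⊕ A)) ↔ E)) → (¬(A ⊕ (F ⊕ D)) ↔ F) = True → False = False
(D ∨ ¬(C → A)) ∧ ((D → ((¬((F ↔ D) → F) ∧ (F ⊕ A)) ↔ E)) → (¬(A ⊕ (F ⊕ D)) ↔ F)) = False ∧ False = False
E ↔ F = True ↔ True = True
D → C = False → False = True
(E ↔ F) ↔ (D → C) = True ↔ True = True
((D ∨ ¬(C → A)) ∧ ((D → ((¬((F ↔ D) → F) ∧ (F ⊕ A)) ↔ E)) → (¬(A ⊕ (F ⊕ D)) ↔ F))) ↔ ((E ↔ F) ↔ (D → C)) = False ↔ True = False

False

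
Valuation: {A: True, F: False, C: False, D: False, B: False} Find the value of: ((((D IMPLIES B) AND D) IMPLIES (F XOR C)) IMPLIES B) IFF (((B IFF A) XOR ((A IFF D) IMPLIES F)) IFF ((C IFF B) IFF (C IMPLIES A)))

False

Substituting A=True, F=False, C=False, D=False, B=False:
D IMPLIES B = False IMPLIES False = True
(D IMPLIES B) AND D = True AND False = False
F XOR C = False XOR False = False
((D IMPLIES B) AND D) IMPLIES (F XOR C) = False IMPLIES False = True
(((D IMPLIES B) AND D) IMPLIES (F XOR C)) IMPLIES B = True IMPLIES False = False
B IFF A = False IFF True = False
A IFF D = True IFF False = False
(A IFF D) IMPLIES F = False IMPLIES False = True
(B IFF A) XOR ((A IFF D) IMPLIES F) = False XOR True = True
C IFF B = False IFF False = True
C IMPLIES A = False IMPLIES True = True
(C IFF B) IFF (C IMPLIES A) = True IFF True = True
((B IFF A) XOR ((A IFF D) IMPLIES F)) IFF ((C IFF B) IFF (C IMPLIES A)) = True IFF True = True
((((D IMPLIES B) AND D) IMPLIES (F XOR C)) IMPLIES B) IFF (((B IFF A) XOR ((A IFF D) IMPLIES F)) IFF ((C IFF B) IFF (C IMPLIES A))) = False IFF True = False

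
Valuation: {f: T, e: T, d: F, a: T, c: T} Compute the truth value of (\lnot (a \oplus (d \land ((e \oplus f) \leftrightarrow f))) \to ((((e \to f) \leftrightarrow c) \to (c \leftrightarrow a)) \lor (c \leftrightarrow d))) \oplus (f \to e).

F

e \oplus f = T \oplus T = F
(e \oplus f) \leftrightarrow f = F \leftrightarrow T = F
d \land ((e \oplus f) \leftrightarrow f) = F \land F = F
a \oplus (d \land ((e \oplus f) \leftrightarrow f)) = T \oplus F = T
\lnot (a \oplus (d \land ((e \oplus f) \leftrightarrow f))) = \lnot T = F
e \to f = T \to T = T
(e \to f) \leftrightarrow c = T \leftrightarrow T = T
c \leftrightarrow a = T \leftrightarrow T = T
((e \to f) \leftrightarrow c) \to (c \leftrightarrow a) = T \to T = T
c \leftrightarrow d = T \leftrightarrow F = F
(((e \to f) \leftrightarrow c) \to (c \leftrightarrow a)) \lor (c \leftrightarrow d) = T \lor F = T
\lnot (a \oplus (d \land ((e \oplus f) \leftrightarrow f))) \to ((((e \to f) \leftrightarrow c) \to (c \leftrightarrow a)) \lor (c \leftrightarrow d)) = F \to T = T
f \to e = T \to T = T
(\lnot (a \oplus (d \land ((e \oplus f) \leftrightarrow f))) \to ((((e \to f) \leftrightarrow c) \to (c \leftrightarrow a)) \lor (c \leftrightarrow d))) \oplus (f \to e) = T \oplus T = F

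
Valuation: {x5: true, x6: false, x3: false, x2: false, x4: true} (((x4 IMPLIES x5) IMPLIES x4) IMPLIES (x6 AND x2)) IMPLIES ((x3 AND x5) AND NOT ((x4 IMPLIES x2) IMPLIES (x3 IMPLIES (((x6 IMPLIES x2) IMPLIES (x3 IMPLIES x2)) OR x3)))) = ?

x4 IMPLIES x5 = true IMPLIES true = true
(x4 IMPLIES x5) IMPLIES x4 = true IMPLIES true = true
x6 AND x2 = false AND false = false
((x4 IMPLIES x5) IMPLIES x4) IMPLIES (x6 AND x2) = true IMPLIES false = false
x3 AND x5 = false AND true = false
x4 IMPLIES x2 = true IMPLIES false = false
x6 IMPLIES x2 = false IMPLIES false = true
x3 IMPLIES x2 = false IMPLIES false = true
(x6 IMPLIES x2) IMPLIES (x3 IMPLIES x2) = true IMPLIES true = true
((x6 IMPLIES x2) IMPLIES (x3 IMPLIES x2)) OR x3 = true OR false = true
x3 IMPLIES (((x6 IMPLIES x2) IMPLIES (x3 IMPLIES x2)) OR x3) = false IMPLIES true = true
(x4 IMPLIES x2) IMPLIES (x3 IMPLIES (((x6 IMPLIES x2) IMPLIES (x3 IMPLIES x2)) OR x3)) = false IMPLIES true = true
NOT ((x4 IMPLIES x2) IMPLIES (x3 IMPLIES (((x6 IMPLIES x2) IMPLIES (x3 IMPLIES x2)) OR x3))) = NOT true = false
(x3 AND x5) AND NOT ((x4 IMPLIES x2) IMPLIES (x3 IMPLIES (((x6 IMPLIES x2) IMPLIES (x3 IMPLIES x2)) OR x3))) = false AND false = false
(((x4 IMPLIES x5) IMPLIES x4) IMPLIES (x6 AND x2)) IMPLIES ((x3 AND x5) AND NOT ((x4 IMPLIES x2) IMPLIES (x3 IMPLIES (((x6 IMPLIES x2) IMPLIES (x3 IMPLIES x2)) OR x3)))) = false IMPLIES false = true

true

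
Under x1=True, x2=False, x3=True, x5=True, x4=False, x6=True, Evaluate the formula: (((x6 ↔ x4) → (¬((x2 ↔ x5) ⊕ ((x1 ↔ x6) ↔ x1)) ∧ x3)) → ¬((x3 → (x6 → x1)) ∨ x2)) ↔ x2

True

x6 ↔ x4 = True ↔ False = False
x2 ↔ x5 = False ↔ True = False
x1 ↔ x6 = True ↔ True = True
(x1 ↔ x6) ↔ x1 = True ↔ True = True
(x2 ↔ x5) ⊕ ((x1 ↔ x6) ↔ x1) = False ⊕ True = True
¬((x2 ↔ x5) ⊕ ((x1 ↔ x6) ↔ x1)) = ¬True = False
¬((x2 ↔ x5) ⊕ ((x1 ↔ x6) ↔ x1)) ∧ x3 = False ∧ True = False
(x6 ↔ x4) → (¬((x2 ↔ x5) ⊕ ((x1 ↔ x6) ↔ x1)) ∧ x3) = False → False = True
x6 → x1 = True → True = True
x3 → (x6 → x1) = True → True = True
(x3 → (x6 → x1)) ∨ x2 = True ∨ False = True
¬((x3 → (x6 → x1)) ∨ x2) = ¬True = False
((x6 ↔ x4) → (¬((x2 ↔ x5) ⊕ ((x1 ↔ x6) ↔ x1)) ∧ x3)) → ¬((x3 → (x6 → x1)) ∨ x2) = True → False = False
(((x6 ↔ x4) → (¬((x2 ↔ x5) ⊕ ((x1 ↔ x6) ↔ x1)) ∧ x3)) → ¬((x3 → (x6 → x1)) ∨ x2)) ↔ x2 = False ↔ False = True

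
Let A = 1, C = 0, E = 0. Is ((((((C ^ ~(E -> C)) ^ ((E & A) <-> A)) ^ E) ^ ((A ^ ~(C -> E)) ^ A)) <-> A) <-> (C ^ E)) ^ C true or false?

E -> C = 0 -> 0 = 1
~(E -> C) = ~1 = 0
C ^ ~(E -> C) = 0 ^ 0 = 0
E & A = 0 & 1 = 0
(E & A) <-> A = 0 <-> 1 = 0
(C ^ ~(E -> C)) ^ ((E & A) <-> A) = 0 ^ 0 = 0
((C ^ ~(E -> C)) ^ ((E & A) <-> A)) ^ E = 0 ^ 0 = 0
C -> E = 0 -> 0 = 1
~(C -> E) = ~1 = 0
A ^ ~(C -> E) = 1 ^ 0 = 1
(A ^ ~(C -> E)) ^ A = 1 ^ 1 = 0
(((C ^ ~(E -> C)) ^ ((E & A) <-> A)) ^ E) ^ ((A ^ ~(C -> E)) ^ A) = 0 ^ 0 = 0
((((C ^ ~(E -> C)) ^ ((E & A) <-> A)) ^ E) ^ ((A ^ ~(C -> E)) ^ A)) <-> A = 0 <-> 1 = 0
C ^ E = 0 ^ 0 = 0
(((((C ^ ~(E -> C)) ^ ((E & A) <-> A)) ^ E) ^ ((A ^ ~(C -> E)) ^ A)) <-> A) <-> (C ^ E) = 0 <-> 0 = 1
((((((C ^ ~(E -> C)) ^ ((E & A) <-> A)) ^ E) ^ ((A ^ ~(C -> E)) ^ A)) <-> A) <-> (C ^ E)) ^ C = 1 ^ 0 = 1

1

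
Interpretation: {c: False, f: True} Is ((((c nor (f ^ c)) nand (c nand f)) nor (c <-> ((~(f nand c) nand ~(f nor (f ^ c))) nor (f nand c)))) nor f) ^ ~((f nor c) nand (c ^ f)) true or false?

Substituting c=False, f=True:
f ^ c = True ^ False = True
c nor (f ^ c) = False nor True = False
c nand f = False nand True = True
(c nor (f ^ c)) nand (c nand f) = False nand True = True
f nand c = True nand False = True
~(f nand c) = ~True = False
f ^ c = True ^ False = True
f nor (f ^ c) = True nor True = False
~(f nor (f ^ c)) = ~False = True
~(f nand c) nand ~(f nor (f ^ c)) = False nand True = True
f nand c = True nand False = True
(~(f nand c) nand ~(f nor (f ^ c))) nor (f nand c) = True nor True = False
c <-> ((~(f nand c) nand ~(f nor (f ^ c))) nor (f nand c)) = False <-> False = True
((c nor (f ^ c)) nand (c nand f)) nor (c <-> ((~(f nand c) nand ~(f nor (f ^ c))) nor (f nand c))) = True nor True = False
(((c nor (f ^ c)) nand (c nand f)) nor (c <-> ((~(f nand c) nand ~(f nor (f ^ c))) nor (f nand c)))) nor f = False nor True = False
f nor c = True nor False = False
c ^ f = False ^ True = True
(f nor c) nand (c ^ f) = False nand True = True
~((f nor c) nand (c ^ f)) = ~True = False
((((c nor (f ^ c)) nand (c nand f)) nor (c <-> ((~(f nand c) nand ~(f nor (f ^ c))) nor (f nand c)))) nor f) ^ ~((f nor c) nand (c ^ f)) = False ^ False = False

False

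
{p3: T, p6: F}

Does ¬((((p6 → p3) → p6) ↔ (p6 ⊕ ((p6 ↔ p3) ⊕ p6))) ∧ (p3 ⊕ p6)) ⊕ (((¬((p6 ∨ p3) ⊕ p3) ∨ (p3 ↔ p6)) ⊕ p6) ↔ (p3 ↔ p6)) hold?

F

p6 → p3 = F → T = T
(p6 → p3) → p6 = T → F = F
p6 ↔ p3 = F ↔ T = F
(p6 ↔ p3) ⊕ p6 = F ⊕ F = F
p6 ⊕ ((p6 ↔ p3) ⊕ p6) = F ⊕ F = F
((p6 → p3) → p6) ↔ (p6 ⊕ ((p6 ↔ p3) ⊕ p6)) = F ↔ F = T
p3 ⊕ p6 = T ⊕ F = T
(((p6 → p3) → p6) ↔ (p6 ⊕ ((p6 ↔ p3) ⊕ p6))) ∧ (p3 ⊕ p6) = T ∧ T = T
¬((((p6 → p3) → p6) ↔ (p6 ⊕ ((p6 ↔ p3) ⊕ p6))) ∧ (p3 ⊕ p6)) = ¬T = F
p6 ∨ p3 = F ∨ T = T
(p6 ∨ p3) ⊕ p3 = T ⊕ T = F
¬((p6 ∨ p3) ⊕ p3) = ¬F = T
p3 ↔ p6 = T ↔ F = F
¬((p6 ∨ p3) ⊕ p3) ∨ (p3 ↔ p6) = T ∨ F = T
(¬((p6 ∨ p3) ⊕ p3) ∨ (p3 ↔ p6)) ⊕ p6 = T ⊕ F = T
p3 ↔ p6 = T ↔ F = F
((¬((p6 ∨ p3) ⊕ p3) ∨ (p3 ↔ p6)) ⊕ p6) ↔ (p3 ↔ p6) = T ↔ F = F
¬((((p6 → p3) → p6) ↔ (p6 ⊕ ((p6 ↔ p3) ⊕ p6))) ∧ (p3 ⊕ p6)) ⊕ (((¬((p6 ∨ p3) ⊕ p3) ∨ (p3 ↔ p6)) ⊕ p6) ↔ (p3 ↔ p6)) = F ⊕ F = F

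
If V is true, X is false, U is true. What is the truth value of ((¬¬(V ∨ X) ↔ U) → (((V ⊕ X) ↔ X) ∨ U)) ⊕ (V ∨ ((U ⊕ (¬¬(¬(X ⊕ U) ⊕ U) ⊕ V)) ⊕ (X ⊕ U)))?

F

V ∨ X = T ∨ F = T
¬(V ∨ X) = ¬T = F
¬¬(V ∨ X) = ¬F = T
¬¬(V ∨ X) ↔ U = T ↔ T = T
V ⊕ X = T ⊕ F = T
(V ⊕ X) ↔ X = T ↔ F = F
((V ⊕ X) ↔ X) ∨ U = F ∨ T = T
(¬¬(V ∨ X) ↔ U) → (((V ⊕ X) ↔ X) ∨ U) = T → T = T
X ⊕ U = F ⊕ T = T
¬(X ⊕ U) = ¬T = F
¬(X ⊕ U) ⊕ U = F ⊕ T = T
¬(¬(X ⊕ U) ⊕ U) = ¬T = F
¬¬(¬(X ⊕ U) ⊕ U) = ¬F = T
¬¬(¬(X ⊕ U) ⊕ U) ⊕ V = T ⊕ T = F
U ⊕ (¬¬(¬(X ⊕ U) ⊕ U) ⊕ V) = T ⊕ F = T
X ⊕ U = F ⊕ T = T
(U ⊕ (¬¬(¬(X ⊕ U) ⊕ U) ⊕ V)) ⊕ (X ⊕ U) = T ⊕ T = F
V ∨ ((U ⊕ (¬¬(¬(X ⊕ U) ⊕ U) ⊕ V)) ⊕ (X ⊕ U)) = T ∨ F = T
((¬¬(V ∨ X) ↔ U) → (((V ⊕ X) ↔ X) ∨ U)) ⊕ (V ∨ ((U ⊕ (¬¬(¬(X ⊕ U) ⊕ U) ⊕ V)) ⊕ (X ⊕ U))) = T ⊕ T = F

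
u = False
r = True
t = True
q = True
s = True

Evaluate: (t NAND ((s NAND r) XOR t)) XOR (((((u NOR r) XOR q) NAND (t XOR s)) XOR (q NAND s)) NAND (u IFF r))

s NAND r = True NAND True = False
(s NAND r) XOR t = False XOR True = True
t NAND ((s NAND r) XOR t) = True NAND True = False
u NOR r = False NOR True = False
(u NOR r) XOR q = False XOR True = True
t XOR s = True XOR True = False
((u NOR r) XOR q) NAND (t XOR s) = True NAND False = True
q NAND s = True NAND True = False
(((u NOR r) XOR q) NAND (t XOR s)) XOR (q NAND s) = True XOR False = True
u IFF r = False IFF True = False
((((u NOR r) XOR q) NAND (t XOR s)) XOR (q NAND s)) NAND (u IFF r) = True NAND False = True
(t NAND ((s NAND r) XOR t)) XOR (((((u NOR r) XOR q) NAND (t XOR s)) XOR (q NAND s)) NAND (u IFF r)) = False XOR True = True

True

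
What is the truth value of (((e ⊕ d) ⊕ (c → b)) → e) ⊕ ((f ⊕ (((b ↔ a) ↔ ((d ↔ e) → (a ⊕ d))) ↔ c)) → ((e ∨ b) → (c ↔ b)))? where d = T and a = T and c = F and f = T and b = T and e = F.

e ⊕ d = F ⊕ T = T
c → b = F → T = T
(e ⊕ d) ⊕ (c → b) = T ⊕ T = F
((e ⊕ d) ⊕ (c → b)) → e = F → F = T
b ↔ a = T ↔ T = T
d ↔ e = T ↔ F = F
a ⊕ d = T ⊕ T = F
(d ↔ e) → (a ⊕ d) = F → F = T
(b ↔ a) ↔ ((d ↔ e) → (a ⊕ d)) = T ↔ T = T
((b ↔ a) ↔ ((d ↔ e) → (a ⊕ d))) ↔ c = T ↔ F = F
f ⊕ (((b ↔ a) ↔ ((d ↔ e) → (a ⊕ d))) ↔ c) = T ⊕ F = T
e ∨ b = F ∨ T = T
c ↔ b = F ↔ T = F
(e ∨ b) → (c ↔ b) = T → F = F
(f ⊕ (((b ↔ a) ↔ ((d ↔ e) → (a ⊕ d))) ↔ c)) → ((e ∨ b) → (c ↔ b)) = T → F = F
(((e ⊕ d) ⊕ (c → b)) → e) ⊕ ((f ⊕ (((b ↔ a) ↔ ((d ↔ e) → (a ⊕ d))) ↔ c)) → ((e ∨ b) → (c ↔ b))) = T ⊕ F = T

T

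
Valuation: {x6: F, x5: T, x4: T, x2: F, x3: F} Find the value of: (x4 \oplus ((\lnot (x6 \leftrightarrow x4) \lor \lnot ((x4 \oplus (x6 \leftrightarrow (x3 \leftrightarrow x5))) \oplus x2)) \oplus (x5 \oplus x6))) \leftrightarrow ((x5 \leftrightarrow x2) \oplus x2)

F

x6 \leftrightarrow x4 = F \leftrightarrow T = F
\lnot (x6 \leftrightarrow x4) = \lnot F = T
x3 \leftrightarrow x5 = F \leftrightarrow T = F
x6 \leftrightarrow (x3 \leftrightarrow x5) = F \leftrightarrow F = T
x4 \oplus (x6 \leftrightarrow (x3 \leftrightarrow x5)) = T \oplus T = F
(x4 \oplus (x6 \leftrightarrow (x3 \leftrightarrow x5))) \oplus x2 = F \oplus F = F
\lnot ((x4 \oplus (x6 \leftrightarrow (x3 \leftrightarrow x5))) \oplus x2) = \lnot F = T
\lnot (x6 \leftrightarrow x4) \lor \lnot ((x4 \oplus (x6 \leftrightarrow (x3 \leftrightarrow x5))) \oplus x2) = T \lor T = T
x5 \oplus x6 = T \oplus F = T
(\lnot (x6 \leftrightarrow x4) \lor \lnot ((x4 \oplus (x6 \leftrightarrow (x3 \leftrightarrow x5))) \oplus x2)) \oplus (x5 \oplus x6) = T \oplus T = F
x4 \oplus ((\lnot (x6 \leftrightarrow x4) \lor \lnot ((x4 \oplus (x6 \leftrightarrow (x3 \leftrightarrow x5))) \oplus x2)) \oplus (x5 \oplus x6)) = T \oplus F = T
x5 \leftrightarrow x2 = T \leftrightarrow F = F
(x5 \leftrightarrow x2) \oplus x2 = F \oplus F = F
(x4 \oplus ((\lnot (x6 \leftrightarrow x4) \lor \lnot ((x4 \oplus (x6 \leftrightarrow (x3 \leftrightarrow x5))) \oplus x2)) \oplus (x5 \oplus x6))) \leftrightarrow ((x5 \leftrightarrow x2) \oplus x2) = T \leftrightarrow F = F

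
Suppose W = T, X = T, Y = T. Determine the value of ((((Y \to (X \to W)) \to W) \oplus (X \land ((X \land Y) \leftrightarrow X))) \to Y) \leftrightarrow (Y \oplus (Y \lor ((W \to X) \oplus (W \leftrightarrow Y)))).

X \to W = T \to T = T
Y \to (X \to W) = T \to T = T
(Y \to (X \to W)) \to W = T \to T = T
X \land Y = T \land T = T
(X \land Y) \leftrightarrow X = T \leftrightarrow T = T
X \land ((X \land Y) \leftrightarrow X) = T \land T = T
((Y \to (X \to W)) \to W) \oplus (X \land ((X \land Y) \leftrightarrow X)) = T \oplus T = F
(((Y \to (X \to W)) \to W) \oplus (X \land ((X \land Y) \leftrightarrow X))) \to Y = F \to T = T
W \to X = T \to T = T
W \leftrightarrow Y = T \leftrightarrow T = T
(W \to X) \oplus (W \leftrightarrow Y) = T \oplus T = F
Y \lor ((W \to X) \oplus (W \leftrightarrow Y)) = T \lor F = T
Y \oplus (Y \lor ((W \to X) \oplus (W \leftrightarrow Y))) = T \oplus T = F
((((Y \to (X \to W)) \to W) \oplus (X \land ((X \land Y) \leftrightarrow X))) \to Y) \leftrightarrow (Y \oplus (Y \lor ((W \to X) \oplus (W \leftrightarrow Y)))) = T \leftrightarrow F = F

F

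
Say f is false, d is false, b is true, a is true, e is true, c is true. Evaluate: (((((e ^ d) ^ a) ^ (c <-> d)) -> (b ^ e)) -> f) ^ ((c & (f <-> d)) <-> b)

e ^ d = 1 ^ 0 = 1
(e ^ d) ^ a = 1 ^ 1 = 0
c <-> d = 1 <-> 0 = 0
((e ^ d) ^ a) ^ (c <-> d) = 0 ^ 0 = 0
b ^ e = 1 ^ 1 = 0
(((e ^ d) ^ a) ^ (c <-> d)) -> (b ^ e) = 0 -> 0 = 1
((((e ^ d) ^ a) ^ (c <-> d)) -> (b ^ e)) -> f = 1 -> 0 = 0
f <-> d = 0 <-> 0 = 1
c & (f <-> d) = 1 & 1 = 1
(c & (f <-> d)) <-> b = 1 <-> 1 = 1
(((((e ^ d) ^ a) ^ (c <-> d)) -> (b ^ e)) -> f) ^ ((c & (f <-> d)) <-> b) = 0 ^ 1 = 1

1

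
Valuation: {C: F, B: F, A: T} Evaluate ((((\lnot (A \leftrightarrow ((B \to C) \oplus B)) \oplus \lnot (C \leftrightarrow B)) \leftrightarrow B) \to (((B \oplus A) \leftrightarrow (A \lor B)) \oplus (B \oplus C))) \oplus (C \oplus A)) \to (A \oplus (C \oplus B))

T

B \to C = F \to F = T
(B \to C) \oplus B = T \oplus F = T
A \leftrightarrow ((B \to C) \oplus B) = T \leftrightarrow T = T
\lnot (A \leftrightarrow ((B \to C) \oplus B)) = \lnot T = F
C \leftrightarrow B = F \leftrightarrow F = T
\lnot (C \leftrightarrow B) = \lnot T = F
\lnot (A \leftrightarrow ((B \to C) \oplus B)) \oplus \lnot (C \leftrightarrow B) = F \oplus F = F
(\lnot (A \leftrightarrow ((B \to C) \oplus B)) \oplus \lnot (C \leftrightarrow B)) \leftrightarrow B = F \leftrightarrow F = T
B \oplus A = F \oplus T = T
A \lor B = T \lor F = T
(B \oplus A) \leftrightarrow (A \lor B) = T \leftrightarrow T = T
B \oplus C = F \oplus F = F
((B \oplus A) \leftrightarrow (A \lor B)) \oplus (B \oplus C) = T \oplus F = T
((\lnot (A \leftrightarrow ((B \to C) \oplus B)) \oplus \lnot (C \leftrightarrow B)) \leftrightarrow B) \to (((B \oplus A) \leftrightarrow (A \lor B)) \oplus (B \oplus C)) = T \to T = T
C \oplus A = F \oplus T = T
(((\lnot (A \leftrightarrow ((B \to C) \oplus B)) \oplus \lnot (C \leftrightarrow B)) \leftrightarrow B) \to (((B \oplus A) \leftrightarrow (A \lor B)) \oplus (B \oplus C))) \oplus (C \oplus A) = T \oplus T = F
C \oplus B = F \oplus F = F
A \oplus (C \oplus B) = T \oplus F = T
((((\lnot (A \leftrightarrow ((B \to C) \oplus B)) \oplus \lnot (C \leftrightarrow B)) \leftrightarrow B) \to (((B \oplus A) \leftrightarrow (A \lor B)) \oplus (B \oplus C))) \oplus (C \oplus A)) \to (A \oplus (C \oplus B)) = F \to T = T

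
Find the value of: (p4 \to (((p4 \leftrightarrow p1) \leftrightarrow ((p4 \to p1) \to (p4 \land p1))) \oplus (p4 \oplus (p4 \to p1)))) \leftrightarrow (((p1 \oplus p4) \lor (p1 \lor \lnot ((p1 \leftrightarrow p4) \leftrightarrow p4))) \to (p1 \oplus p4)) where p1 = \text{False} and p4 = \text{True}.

p4 \leftrightarrow p1 = \text{True} \leftrightarrow \text{False} = \text{False}
p4 \to p1 = \text{True} \to \text{False} = \text{False}
p4 \land p1 = \text{True} \land \text{False} = \text{False}
(p4 \to p1) \to (p4 \land p1) = \text{False} \to \text{False} = \text{True}
(p4 \leftrightarrow p1) \leftrightarrow ((p4 \to p1) \to (p4 \land p1)) = \text{False} \leftrightarrow \text{True} = \text{False}
p4 \to p1 = \text{True} \to \text{False} = \text{False}
p4 \oplus (p4 \to p1) = \text{True} \oplus \text{False} = \text{True}
((p4 \leftrightarrow p1) \leftrightarrow ((p4 \to p1) \to (p4 \land p1))) \oplus (p4 \oplus (p4 \to p1)) = \text{False} \oplus \text{True} = \text{True}
p4 \to (((p4 \leftrightarrow p1) \leftrightarrow ((p4 \to p1) \to (p4 \land p1))) \oplus (p4 \oplus (p4 \to p1))) = \text{True} \to \text{True} = \text{True}
p1 \oplus p4 = \text{False} \oplus \text{True} = \text{True}
p1 \leftrightarrow p4 = \text{False} \leftrightarrow \text{True} = \text{False}
(p1 \leftrightarrow p4) \leftrightarrow p4 = \text{False} \leftrightarrow \text{True} = \text{False}
\lnot ((p1 \leftrightarrow p4) \leftrightarrow p4) = \lnot \text{False} = \text{True}
p1 \lor \lnot ((p1 \leftrightarrow p4) \leftrightarrow p4) = \text{False} \lor \text{True} = \text{True}
(p1 \oplus p4) \lor (p1 \lor \lnot ((p1 \leftrightarrow p4) \leftrightarrow p4)) = \text{True} \lor \text{True} = \text{True}
p1 \oplus p4 = \text{False} \oplus \text{True} = \text{True}
((p1 \oplus p4) \lor (p1 \lor \lnot ((p1 \leftrightarrow p4) \leftrightarrow p4))) \to (p1 \oplus p4) = \text{True} \to \text{True} = \text{True}
(p4 \to (((p4 \leftrightarrow p1) \leftrightarrow ((p4 \to p1) \to (p4 \land p1))) \oplus (p4 \oplus (p4 \to p1)))) \leftrightarrow (((p1 \oplus p4) \lor (p1 \lor \lnot ((p1 \leftrightarrow p4) \leftrightarrow p4))) \to (p1 \oplus p4)) = \text{True} \leftrightarrow \text{True} = \text{True}

\text{True}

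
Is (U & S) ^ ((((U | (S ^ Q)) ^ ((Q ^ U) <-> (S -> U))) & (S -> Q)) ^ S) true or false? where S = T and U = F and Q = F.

U & S = F & T = F
S ^ Q = T ^ F = T
U | (S ^ Q) = F | T = T
Q ^ U = F ^ F = F
S -> U = T -> F = F
(Q ^ U) <-> (S -> U) = F <-> F = T
(U | (S ^ Q)) ^ ((Q ^ U) <-> (S -> U)) = T ^ T = F
S -> Q = T -> F = F
((U | (S ^ Q)) ^ ((Q ^ U) <-> (S -> U))) & (S -> Q) = F & F = F
(((U | (S ^ Q)) ^ ((Q ^ U) <-> (S -> U))) & (S -> Q)) ^ S = F ^ T = T
(U & S) ^ ((((U | (S ^ Q)) ^ ((Q ^ U) <-> (S -> U))) & (S -> Q)) ^ S) = F ^ T = T

T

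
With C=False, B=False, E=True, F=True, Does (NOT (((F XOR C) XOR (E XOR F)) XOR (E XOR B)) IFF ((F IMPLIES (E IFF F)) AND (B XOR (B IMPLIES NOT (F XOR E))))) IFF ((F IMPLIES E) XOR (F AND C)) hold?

True

F XOR C = True XOR False = True
E XOR F = True XOR True = False
(F XOR C) XOR (E XOR F) = True XOR False = True
E XOR B = True XOR False = True
((F XOR C) XOR (E XOR F)) XOR (E XOR B) = True XOR True = False
NOT (((F XOR C) XOR (E XOR F)) XOR (E XOR B)) = NOT False = True
E IFF F = True IFF True = True
F IMPLIES (E IFF F) = True IMPLIES True = True
F XOR E = True XOR True = False
NOT (F XOR E) = NOT False = True
B IMPLIES NOT (F XOR E) = False IMPLIES True = True
B XOR (B IMPLIES NOT (F XOR E)) = False XOR True = True
(F IMPLIES (E IFF F)) AND (B XOR (B IMPLIES NOT (F XOR E))) = True AND True = True
NOT (((F XOR C) XOR (E XOR F)) XOR (E XOR B)) IFF ((F IMPLIES (E IFF F)) AND (B XOR (B IMPLIES NOT (F XOR E)))) = True IFF True = True
F IMPLIES E = True IMPLIES True = True
F AND C = True AND False = False
(F IMPLIES E) XOR (F AND C) = True XOR False = True
(NOT (((F XOR C) XOR (E XOR F)) XOR (E XOR B)) IFF ((F IMPLIES (E IFF F)) AND (B XOR (B IMPLIES NOT (F XOR E))))) IFF ((F IMPLIES E) XOR (F AND C)) = True IFF True = True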